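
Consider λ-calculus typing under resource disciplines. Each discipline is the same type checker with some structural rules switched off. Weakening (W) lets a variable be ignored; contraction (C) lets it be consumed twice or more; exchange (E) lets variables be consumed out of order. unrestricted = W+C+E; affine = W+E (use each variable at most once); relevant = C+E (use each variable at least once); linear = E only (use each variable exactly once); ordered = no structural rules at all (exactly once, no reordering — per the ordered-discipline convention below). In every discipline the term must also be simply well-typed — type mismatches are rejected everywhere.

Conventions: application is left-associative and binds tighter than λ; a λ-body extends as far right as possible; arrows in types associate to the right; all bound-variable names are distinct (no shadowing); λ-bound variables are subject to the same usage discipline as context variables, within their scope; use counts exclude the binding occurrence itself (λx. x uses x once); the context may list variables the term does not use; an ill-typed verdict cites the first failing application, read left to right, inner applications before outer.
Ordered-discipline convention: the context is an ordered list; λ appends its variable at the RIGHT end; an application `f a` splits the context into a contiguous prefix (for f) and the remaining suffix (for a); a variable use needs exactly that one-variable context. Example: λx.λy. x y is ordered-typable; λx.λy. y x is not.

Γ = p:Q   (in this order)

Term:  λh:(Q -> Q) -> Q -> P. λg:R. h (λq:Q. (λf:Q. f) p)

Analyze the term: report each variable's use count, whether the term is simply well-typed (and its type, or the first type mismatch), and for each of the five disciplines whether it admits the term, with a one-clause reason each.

use counts: p=1; h [bound]=1; g [bound]=0; q [bound]=0; f [bound]=1
left-to-right use order: h, f, p
typing: well-typed — term : ((Q -> Q) -> Q -> P) -> R -> Q -> P
ordered: ✗, unused: g, q — weakening required
linear: ✗, unused: g, q — weakening required
affine: ✓, p, h, g, q, f: no repeats, contraction unneeded
relevant: ✗, unused: g, q — weakening required
unrestricted: ✓, typability at ((Q -> Q) -> Q -> P) -> R -> Q -> P is all that's needed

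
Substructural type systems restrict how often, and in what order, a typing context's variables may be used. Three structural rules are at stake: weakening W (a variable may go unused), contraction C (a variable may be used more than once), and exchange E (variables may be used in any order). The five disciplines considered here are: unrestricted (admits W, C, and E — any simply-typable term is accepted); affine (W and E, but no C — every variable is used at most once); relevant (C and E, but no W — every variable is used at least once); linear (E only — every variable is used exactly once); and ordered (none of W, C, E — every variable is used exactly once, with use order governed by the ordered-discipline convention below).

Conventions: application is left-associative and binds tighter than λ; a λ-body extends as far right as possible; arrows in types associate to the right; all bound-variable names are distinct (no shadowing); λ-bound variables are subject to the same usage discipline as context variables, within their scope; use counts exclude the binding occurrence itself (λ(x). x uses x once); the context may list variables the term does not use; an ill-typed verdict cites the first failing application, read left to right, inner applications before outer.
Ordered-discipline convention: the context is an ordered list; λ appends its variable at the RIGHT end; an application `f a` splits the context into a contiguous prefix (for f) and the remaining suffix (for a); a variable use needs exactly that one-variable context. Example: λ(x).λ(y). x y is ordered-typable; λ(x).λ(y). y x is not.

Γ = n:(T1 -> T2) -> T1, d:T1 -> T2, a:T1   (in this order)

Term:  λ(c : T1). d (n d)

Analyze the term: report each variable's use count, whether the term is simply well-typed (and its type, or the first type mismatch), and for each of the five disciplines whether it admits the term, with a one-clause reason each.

use counts: n=1, d=2, a=0, c (bound)=0
use order (left to right): d, n, d
typing: ✓ — T1 -> T2
ordered ✗ (needs contraction — d ×2; needs weakening: a, c unused)
linear ✗ (needs contraction — d ×2; needs weakening: a, c unused)
affine ✗ (needs contraction — d ×2)
relevant ✗ (needs weakening: a, c unused)
unrestricted ✓ (type-checks (T1 -> T2) and nothing is barred)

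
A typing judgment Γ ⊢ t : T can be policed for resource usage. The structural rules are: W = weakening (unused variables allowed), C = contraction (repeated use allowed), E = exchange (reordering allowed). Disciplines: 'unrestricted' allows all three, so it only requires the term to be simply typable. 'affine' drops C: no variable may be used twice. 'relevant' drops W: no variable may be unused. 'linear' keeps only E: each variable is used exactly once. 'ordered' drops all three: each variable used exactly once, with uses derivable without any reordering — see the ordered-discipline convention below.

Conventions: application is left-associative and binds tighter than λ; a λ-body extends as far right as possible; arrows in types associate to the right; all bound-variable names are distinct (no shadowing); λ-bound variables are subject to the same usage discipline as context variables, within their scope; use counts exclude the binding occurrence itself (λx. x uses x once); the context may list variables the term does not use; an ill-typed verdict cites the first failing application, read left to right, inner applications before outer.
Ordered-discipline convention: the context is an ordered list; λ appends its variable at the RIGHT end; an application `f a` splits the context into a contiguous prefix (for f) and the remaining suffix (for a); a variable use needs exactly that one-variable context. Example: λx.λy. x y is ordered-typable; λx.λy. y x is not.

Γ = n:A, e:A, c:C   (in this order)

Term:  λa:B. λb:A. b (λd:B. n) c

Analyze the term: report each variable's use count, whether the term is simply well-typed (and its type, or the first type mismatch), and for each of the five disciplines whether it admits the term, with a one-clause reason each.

variable uses: n: 1×; e: 0×; c: 1×; a [bound]: 0×; b [bound]: 1×; d [bound]: 0×
order of uses: b, n, c
typing: ill-typed: non-arrow in function slot: A
ordered: ✗, not simply typable
linear: ✗, fails simple typing
affine: ✗, a type mismatch blocks all five
relevant: ✗, the type mismatch rejects it
unrestricted: ✗, not simply typable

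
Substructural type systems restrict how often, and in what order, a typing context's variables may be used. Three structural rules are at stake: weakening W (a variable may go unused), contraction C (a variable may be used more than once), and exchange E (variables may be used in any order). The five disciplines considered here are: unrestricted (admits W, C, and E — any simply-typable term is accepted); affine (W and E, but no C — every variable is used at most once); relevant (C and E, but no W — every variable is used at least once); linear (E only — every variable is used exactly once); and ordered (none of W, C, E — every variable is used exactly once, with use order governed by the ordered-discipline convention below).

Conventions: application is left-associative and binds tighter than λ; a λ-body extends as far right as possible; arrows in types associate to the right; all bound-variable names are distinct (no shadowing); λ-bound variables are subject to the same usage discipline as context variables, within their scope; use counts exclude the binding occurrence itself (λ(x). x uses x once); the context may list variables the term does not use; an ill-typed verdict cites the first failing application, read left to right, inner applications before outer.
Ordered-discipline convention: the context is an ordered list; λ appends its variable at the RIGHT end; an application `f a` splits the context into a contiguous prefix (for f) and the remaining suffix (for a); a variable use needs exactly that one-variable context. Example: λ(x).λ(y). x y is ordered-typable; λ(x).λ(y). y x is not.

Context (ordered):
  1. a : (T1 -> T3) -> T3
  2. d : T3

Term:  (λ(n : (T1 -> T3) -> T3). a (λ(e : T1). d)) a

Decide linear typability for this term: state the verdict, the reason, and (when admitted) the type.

no — uses contraction: a ×2; unused: n, e — weakening required
counts: a=2, d=1, n (bound)=0, e (bound)=0
use order (left to right): a, d, a
typing: well-typed at T3
all disciplines: ordered ✗ · linear ✗ · affine ✗ · relevant ✗ · unrestricted ✓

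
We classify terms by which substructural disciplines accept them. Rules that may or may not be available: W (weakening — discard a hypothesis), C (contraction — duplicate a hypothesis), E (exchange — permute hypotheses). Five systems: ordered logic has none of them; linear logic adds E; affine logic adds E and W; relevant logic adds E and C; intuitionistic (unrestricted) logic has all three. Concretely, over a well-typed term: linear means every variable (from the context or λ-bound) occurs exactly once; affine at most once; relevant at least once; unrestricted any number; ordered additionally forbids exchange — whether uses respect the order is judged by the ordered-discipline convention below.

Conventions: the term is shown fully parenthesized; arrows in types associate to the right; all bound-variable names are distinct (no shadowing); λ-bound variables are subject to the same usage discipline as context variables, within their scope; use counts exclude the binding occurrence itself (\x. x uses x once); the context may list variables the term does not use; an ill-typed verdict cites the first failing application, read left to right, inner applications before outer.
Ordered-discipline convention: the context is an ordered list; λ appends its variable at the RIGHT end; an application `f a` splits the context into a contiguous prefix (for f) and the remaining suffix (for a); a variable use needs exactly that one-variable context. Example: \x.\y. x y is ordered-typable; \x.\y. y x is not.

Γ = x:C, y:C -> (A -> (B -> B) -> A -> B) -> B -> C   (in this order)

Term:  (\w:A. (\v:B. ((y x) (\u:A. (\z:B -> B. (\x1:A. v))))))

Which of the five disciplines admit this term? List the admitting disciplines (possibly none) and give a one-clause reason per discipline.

admitted by: affine, unrestricted
variable uses: x ×1, y ×1, w [bound] ×0, v [bound] ×1, u [bound] ×0, z [bound] ×0, x1 [bound] ×0
use order (left to right): y, x, v
typing: well-typed at A -> B -> B -> C
ordered: ✗, needs weakening: w, u, z, x1 unused
linear: ✗, needs weakening: w, u, z, x1 unused
affine: ✓, no duplicate uses among x, y, w, v, u, z, x1
relevant: ✗, needs weakening: w, u, z, x1 unused
unrestricted: ✓, type-checks (A -> B -> B -> C) and nothing is barred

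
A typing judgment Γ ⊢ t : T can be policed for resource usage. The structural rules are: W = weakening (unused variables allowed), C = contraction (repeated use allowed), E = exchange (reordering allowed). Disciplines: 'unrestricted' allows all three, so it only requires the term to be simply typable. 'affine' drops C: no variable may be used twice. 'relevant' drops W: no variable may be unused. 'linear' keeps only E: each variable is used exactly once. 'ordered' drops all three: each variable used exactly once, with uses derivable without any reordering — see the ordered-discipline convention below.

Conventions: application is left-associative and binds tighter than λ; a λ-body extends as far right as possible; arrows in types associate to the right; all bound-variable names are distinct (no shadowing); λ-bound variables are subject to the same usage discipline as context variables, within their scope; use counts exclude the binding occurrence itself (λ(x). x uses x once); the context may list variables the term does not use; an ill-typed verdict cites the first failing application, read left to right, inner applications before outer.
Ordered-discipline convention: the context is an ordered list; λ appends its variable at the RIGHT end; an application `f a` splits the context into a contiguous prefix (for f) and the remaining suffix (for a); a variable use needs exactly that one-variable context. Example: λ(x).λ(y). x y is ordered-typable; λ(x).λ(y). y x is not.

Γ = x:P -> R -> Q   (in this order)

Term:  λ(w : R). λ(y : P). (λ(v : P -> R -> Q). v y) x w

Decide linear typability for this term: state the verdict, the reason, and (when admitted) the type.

yes — single use per variable (x, w, y, v); term : R -> P -> Q
variable uses: x: 1×; w (λ-bound): 1×; y (λ-bound): 1×; v (λ-bound): 1×
use order (left to right): v, y, x, w
typing: well-typed at R -> P -> Q
per-discipline verdicts: ordered ✗ | linear ✓ | affine ✓ | relevant ✓ | unrestricted ✓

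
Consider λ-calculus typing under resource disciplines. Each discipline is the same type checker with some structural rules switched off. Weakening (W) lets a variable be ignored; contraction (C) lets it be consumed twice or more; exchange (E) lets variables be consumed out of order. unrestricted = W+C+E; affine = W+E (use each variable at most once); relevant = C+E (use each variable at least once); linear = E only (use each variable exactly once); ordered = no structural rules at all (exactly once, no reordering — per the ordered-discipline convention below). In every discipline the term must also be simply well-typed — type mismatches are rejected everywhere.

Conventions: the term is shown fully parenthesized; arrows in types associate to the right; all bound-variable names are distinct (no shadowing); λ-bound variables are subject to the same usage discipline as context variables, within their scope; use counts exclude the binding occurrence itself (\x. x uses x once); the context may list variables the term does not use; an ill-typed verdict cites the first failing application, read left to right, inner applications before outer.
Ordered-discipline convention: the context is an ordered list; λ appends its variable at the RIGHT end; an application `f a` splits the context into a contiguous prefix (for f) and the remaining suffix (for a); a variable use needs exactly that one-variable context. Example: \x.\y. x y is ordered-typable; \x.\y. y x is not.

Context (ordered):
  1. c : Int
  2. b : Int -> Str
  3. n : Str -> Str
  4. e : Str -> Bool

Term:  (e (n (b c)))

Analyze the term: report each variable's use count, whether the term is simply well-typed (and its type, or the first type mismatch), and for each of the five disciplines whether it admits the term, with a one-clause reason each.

use counts: c=1, b=1, n=1, e=1
order of uses: e, n, b, c
typing: well-typed — term : Bool
ordered: ✗ — no ordered split (uses run e, n, b, c)
linear: ✓ — each of c, b, n, e used exactly once
affine: ✓ — no duplicate uses among c, b, n, e
relevant: ✓ — at least one use each (c, b, n, e)
unrestricted: ✓ — type-checks (Bool) and nothing is barred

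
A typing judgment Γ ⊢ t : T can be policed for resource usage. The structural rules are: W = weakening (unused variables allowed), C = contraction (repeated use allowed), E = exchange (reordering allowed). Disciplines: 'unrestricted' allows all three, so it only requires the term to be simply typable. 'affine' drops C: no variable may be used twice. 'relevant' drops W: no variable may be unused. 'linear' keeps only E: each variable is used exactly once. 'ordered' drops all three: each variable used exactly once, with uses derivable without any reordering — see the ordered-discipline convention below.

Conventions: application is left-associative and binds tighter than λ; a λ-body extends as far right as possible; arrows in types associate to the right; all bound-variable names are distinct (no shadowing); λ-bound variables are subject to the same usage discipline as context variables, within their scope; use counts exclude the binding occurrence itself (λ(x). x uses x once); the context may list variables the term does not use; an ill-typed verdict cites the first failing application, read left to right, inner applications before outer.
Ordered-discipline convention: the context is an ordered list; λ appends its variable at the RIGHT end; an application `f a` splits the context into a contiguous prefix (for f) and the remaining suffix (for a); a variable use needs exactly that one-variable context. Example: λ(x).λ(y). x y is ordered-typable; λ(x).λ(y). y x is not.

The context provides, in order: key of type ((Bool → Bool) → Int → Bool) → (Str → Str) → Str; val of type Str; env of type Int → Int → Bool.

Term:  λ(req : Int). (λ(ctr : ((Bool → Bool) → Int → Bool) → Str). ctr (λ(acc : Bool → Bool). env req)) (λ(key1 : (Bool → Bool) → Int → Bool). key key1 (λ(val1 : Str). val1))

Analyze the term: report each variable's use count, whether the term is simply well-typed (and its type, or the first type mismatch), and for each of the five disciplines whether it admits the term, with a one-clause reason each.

counts: key: 1; val: 0; env: 1; req (λ-bound): 1; ctr (λ-bound): 1; acc (λ-bound): 0; key1 (λ-bound): 1; val1 (λ-bound): 1
order of uses: ctr, env, req, key, key1, val1
typing: well-typed — term : Int → Str
ordered: ✗ — needs weakening: val, acc unused
linear: ✗ — needs weakening: val, acc unused
affine: ✓ — none of key, val, env, req, ctr, acc, key1, val1 used more than once
relevant: ✗ — needs weakening: val, acc unused
unrestricted: ✓ — type-checks (Int → Str) and nothing is barred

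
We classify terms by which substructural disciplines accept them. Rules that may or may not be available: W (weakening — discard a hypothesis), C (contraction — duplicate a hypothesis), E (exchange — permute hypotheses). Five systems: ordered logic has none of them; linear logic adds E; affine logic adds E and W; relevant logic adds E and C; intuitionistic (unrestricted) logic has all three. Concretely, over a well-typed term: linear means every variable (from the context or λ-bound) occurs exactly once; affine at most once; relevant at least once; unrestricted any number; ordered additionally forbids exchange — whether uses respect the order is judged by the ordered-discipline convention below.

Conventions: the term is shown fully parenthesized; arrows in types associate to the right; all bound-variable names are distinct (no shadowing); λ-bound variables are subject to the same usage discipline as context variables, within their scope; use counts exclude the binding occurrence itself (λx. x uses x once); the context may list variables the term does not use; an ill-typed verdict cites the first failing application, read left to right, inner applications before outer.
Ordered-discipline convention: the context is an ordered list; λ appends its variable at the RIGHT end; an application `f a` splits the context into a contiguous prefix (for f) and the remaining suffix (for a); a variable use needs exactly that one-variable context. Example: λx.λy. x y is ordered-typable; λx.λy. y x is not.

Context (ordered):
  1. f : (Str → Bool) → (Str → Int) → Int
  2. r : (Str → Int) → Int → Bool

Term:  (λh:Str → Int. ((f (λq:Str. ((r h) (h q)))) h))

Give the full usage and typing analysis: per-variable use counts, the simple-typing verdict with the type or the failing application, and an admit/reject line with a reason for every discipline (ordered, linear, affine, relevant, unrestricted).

counts: f ×1; r ×1; h [bound] ×3; q [bound] ×1
order of uses: f, r, h, h, q, h
typing: well-typed — term : (Str → Int) → Int
ordered: ✗ — h ×3 used more than once (contraction)
linear: ✗ — h ×3 used more than once (contraction)
affine: ✗ — h ×3 used more than once (contraction)
relevant: ✓ — every one of f, r, h, q appears
unrestricted: ✓ — simply typable at (Str → Int) → Int; W, C, E all held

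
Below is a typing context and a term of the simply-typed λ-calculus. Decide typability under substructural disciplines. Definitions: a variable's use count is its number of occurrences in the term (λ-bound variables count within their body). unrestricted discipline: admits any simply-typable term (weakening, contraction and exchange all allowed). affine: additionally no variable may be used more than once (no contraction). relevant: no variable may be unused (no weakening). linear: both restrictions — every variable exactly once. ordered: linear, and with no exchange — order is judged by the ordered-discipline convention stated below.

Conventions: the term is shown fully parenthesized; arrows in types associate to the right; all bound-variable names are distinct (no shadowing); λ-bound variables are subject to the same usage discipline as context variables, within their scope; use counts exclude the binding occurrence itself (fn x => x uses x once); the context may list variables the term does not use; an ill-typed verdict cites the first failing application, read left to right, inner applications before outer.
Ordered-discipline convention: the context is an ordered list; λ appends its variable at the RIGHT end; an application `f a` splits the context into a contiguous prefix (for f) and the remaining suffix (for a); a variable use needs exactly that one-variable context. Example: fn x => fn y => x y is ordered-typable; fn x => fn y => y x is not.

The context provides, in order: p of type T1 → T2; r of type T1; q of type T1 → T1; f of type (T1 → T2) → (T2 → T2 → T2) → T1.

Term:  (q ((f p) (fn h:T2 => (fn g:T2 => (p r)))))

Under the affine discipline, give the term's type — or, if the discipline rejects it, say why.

not well-typed under affine — needs contraction — p ×2
usage: p ×2; r ×1; q ×1; f ×1; h [bound] ×0; g [bound] ×0
use order (left to right): q, f, p, p, r
typing: the term checks, with type T1
summary: ordered ✗ | linear ✗ | affine ✗ | relevant ✗ | unrestricted ✓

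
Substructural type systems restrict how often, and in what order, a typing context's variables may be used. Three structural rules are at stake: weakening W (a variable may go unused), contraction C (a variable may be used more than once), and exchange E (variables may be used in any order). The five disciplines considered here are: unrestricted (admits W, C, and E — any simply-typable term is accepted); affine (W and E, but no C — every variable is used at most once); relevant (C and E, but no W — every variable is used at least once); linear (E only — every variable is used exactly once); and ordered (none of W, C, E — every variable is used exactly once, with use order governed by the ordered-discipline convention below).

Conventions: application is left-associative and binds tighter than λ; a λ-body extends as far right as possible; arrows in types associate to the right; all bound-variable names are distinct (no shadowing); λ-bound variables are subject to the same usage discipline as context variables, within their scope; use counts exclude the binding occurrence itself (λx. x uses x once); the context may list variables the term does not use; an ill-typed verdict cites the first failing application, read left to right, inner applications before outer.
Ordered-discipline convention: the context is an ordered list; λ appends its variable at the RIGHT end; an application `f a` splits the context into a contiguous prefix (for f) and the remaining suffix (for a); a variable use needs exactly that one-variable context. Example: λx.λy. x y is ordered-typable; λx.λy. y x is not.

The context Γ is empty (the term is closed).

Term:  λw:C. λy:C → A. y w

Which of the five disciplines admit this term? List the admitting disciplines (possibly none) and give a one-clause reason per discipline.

accepted by: linear, affine, relevant, unrestricted
variable uses: w (bound) ×1, y (bound) ×1
left-to-right use order: y, w
typing: well-typed — term : C → (C → A) → A
ordered ✗ (use order y, w needs exchange)
linear ✓ (exactly-once usage across w, y)
affine ✓ (at most one use each (w, y))
relevant ✓ (at least one use each (w, y))
unrestricted ✓ (well-typed at C → (C → A) → A; no restrictions here)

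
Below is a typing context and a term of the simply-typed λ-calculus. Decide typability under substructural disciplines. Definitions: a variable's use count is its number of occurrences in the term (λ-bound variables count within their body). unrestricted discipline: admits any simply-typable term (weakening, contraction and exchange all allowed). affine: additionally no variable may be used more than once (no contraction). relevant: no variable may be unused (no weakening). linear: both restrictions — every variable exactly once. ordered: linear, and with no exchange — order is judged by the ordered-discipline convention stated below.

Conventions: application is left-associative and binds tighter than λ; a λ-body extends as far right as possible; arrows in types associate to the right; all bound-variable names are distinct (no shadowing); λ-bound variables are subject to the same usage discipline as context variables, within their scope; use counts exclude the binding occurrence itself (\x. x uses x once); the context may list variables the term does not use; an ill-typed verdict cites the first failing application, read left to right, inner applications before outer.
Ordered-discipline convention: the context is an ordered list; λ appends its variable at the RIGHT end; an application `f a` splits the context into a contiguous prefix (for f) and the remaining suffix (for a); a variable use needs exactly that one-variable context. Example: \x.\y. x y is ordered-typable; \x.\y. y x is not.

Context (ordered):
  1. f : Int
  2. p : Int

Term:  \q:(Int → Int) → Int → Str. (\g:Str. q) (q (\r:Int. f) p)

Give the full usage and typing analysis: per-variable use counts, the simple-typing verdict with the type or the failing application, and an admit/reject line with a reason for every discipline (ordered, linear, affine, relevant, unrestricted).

usage: f ×1; p ×1; q (bound) ×2; g (bound) ×0; r (bound) ×0
left-to-right use order: q, q, f, p
typing: well-typed at ((Int → Int) → Int → Str) → (Int → Int) → Int → Str
ordered: ✗, needs contraction — q ×2; unused: g, r — weakening required
linear: ✗, needs contraction — q ×2; unused: g, r — weakening required
affine: ✗, needs contraction — q ×2
relevant: ✗, unused: g, r — weakening required
unrestricted: ✓, typability at ((Int → Int) → Int → Str) → (Int → Int) → Int → Str is all that's needed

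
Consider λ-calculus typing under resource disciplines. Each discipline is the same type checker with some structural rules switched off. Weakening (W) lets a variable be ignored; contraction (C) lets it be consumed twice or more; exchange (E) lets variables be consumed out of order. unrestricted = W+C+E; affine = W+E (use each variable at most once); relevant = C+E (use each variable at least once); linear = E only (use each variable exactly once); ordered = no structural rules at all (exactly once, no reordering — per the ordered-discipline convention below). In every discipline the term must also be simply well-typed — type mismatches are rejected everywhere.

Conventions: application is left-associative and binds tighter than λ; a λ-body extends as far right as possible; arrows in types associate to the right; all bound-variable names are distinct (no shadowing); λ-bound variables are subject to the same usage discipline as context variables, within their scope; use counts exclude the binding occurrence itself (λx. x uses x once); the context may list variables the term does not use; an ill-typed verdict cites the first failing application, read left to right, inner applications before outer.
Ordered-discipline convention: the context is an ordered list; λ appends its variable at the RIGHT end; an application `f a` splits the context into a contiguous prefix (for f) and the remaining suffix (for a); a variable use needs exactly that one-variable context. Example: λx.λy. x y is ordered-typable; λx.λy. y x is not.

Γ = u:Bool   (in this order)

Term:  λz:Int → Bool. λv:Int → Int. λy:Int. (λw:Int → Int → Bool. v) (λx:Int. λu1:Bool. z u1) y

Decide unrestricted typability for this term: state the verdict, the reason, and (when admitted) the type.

no — fails simple typing
usage: u ×0, z [bound] ×1, v [bound] ×1, y [bound] ×1, w [bound] ×0, x [bound] ×0, u1 [bound] ×1
uses in reading order: v, z, u1, y
typing: ill-typed: an application expects Int but receives Bool
all disciplines: ordered ✗ | linear ✗ | affine ✗ | relevant ✗ | unrestricted ✗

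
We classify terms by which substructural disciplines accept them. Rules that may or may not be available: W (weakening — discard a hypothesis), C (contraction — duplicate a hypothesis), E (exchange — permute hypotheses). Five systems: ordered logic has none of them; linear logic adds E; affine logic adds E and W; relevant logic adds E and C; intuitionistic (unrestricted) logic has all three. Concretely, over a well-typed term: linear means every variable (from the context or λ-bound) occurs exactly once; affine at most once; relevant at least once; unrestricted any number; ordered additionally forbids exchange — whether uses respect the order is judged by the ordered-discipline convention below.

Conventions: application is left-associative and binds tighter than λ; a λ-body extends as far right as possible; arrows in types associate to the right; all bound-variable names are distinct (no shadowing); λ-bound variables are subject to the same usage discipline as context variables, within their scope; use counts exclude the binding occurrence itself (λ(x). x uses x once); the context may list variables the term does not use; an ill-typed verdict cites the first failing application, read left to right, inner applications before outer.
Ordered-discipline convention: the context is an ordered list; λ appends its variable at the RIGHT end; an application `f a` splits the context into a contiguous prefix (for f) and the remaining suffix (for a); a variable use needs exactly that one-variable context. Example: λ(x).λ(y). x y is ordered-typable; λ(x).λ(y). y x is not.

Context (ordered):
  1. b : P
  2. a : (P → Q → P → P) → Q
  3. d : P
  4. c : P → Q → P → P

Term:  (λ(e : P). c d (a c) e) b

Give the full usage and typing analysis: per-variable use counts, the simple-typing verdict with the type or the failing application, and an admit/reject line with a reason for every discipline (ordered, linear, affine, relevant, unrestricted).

counts: b=1; a=1; d=1; c=2; e [bound]=1
use order (left to right): c, d, a, c, e, b
typing: well-typed at P
ordered: ✗ — repeated use of c ×2
linear: ✗ — repeated use of c ×2
affine: ✗ — repeated use of c ×2
relevant: ✓ — at least one use each (b, a, d, c, e)
unrestricted: ✓ — well-typed at P; no restrictions here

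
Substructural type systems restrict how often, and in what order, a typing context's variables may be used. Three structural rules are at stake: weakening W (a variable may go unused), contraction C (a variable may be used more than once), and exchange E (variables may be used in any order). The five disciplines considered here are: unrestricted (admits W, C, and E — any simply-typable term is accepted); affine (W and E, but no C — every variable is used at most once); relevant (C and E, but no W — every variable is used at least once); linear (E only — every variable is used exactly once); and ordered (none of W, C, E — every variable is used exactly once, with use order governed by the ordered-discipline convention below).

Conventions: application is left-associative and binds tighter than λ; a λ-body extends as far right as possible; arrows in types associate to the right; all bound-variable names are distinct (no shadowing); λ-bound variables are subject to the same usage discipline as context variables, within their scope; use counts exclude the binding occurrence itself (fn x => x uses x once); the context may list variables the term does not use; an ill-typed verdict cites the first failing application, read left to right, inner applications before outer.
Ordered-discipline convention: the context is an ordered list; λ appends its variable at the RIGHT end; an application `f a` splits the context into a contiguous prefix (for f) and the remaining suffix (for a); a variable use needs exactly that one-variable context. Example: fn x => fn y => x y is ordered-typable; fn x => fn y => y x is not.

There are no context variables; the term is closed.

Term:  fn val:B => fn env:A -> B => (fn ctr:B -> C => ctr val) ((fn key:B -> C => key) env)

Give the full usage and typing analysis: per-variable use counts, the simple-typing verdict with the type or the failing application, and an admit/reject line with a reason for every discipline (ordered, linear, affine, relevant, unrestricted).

use counts: val (bound)=1, env (bound)=1, ctr (bound)=1, key (bound)=1
uses in reading order: ctr, val, key, env
typing: ill-typed: a function awaiting B -> C gets A -> B
ordered: ✗, the type mismatch rejects it
linear: ✗, not simply typable
affine: ✗, fails simple typing
relevant: ✗, a type mismatch blocks all five
unrestricted: ✗, the type mismatch rejects it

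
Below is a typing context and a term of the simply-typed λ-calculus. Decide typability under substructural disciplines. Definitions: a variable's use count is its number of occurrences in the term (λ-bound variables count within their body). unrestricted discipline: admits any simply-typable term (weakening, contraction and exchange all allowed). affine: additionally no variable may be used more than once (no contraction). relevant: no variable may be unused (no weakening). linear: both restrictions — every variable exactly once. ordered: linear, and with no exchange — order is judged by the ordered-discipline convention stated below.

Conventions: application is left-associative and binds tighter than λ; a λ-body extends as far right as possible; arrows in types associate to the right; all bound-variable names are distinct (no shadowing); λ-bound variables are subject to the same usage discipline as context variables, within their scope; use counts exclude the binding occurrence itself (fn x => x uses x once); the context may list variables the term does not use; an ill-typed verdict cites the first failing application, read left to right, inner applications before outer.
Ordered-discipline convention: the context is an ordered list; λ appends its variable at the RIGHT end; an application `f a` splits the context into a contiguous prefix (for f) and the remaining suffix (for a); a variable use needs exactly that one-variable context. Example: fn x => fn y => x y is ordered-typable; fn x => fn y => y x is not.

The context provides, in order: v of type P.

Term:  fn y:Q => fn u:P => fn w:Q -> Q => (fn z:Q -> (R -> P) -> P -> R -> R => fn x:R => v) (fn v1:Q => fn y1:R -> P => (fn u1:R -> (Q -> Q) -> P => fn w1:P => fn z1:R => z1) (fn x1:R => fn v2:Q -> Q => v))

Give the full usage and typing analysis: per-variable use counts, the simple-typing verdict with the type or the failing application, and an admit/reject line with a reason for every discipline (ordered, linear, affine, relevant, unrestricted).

variable uses: v: 2×; y (λ-bound): 0×; u (λ-bound): 0×; w (λ-bound): 0×; z (λ-bound): 0×; x (λ-bound): 0×; v1 (λ-bound): 0×; y1 (λ-bound): 0×; u1 (λ-bound): 0×; w1 (λ-bound): 0×; z1 (λ-bound): 1×; x1 (λ-bound): 0×; v2 (λ-bound): 0×
left-to-right use order: v, z1, v
typing: well-typed at Q -> P -> (Q -> Q) -> R -> P
ordered: ✗ — repeated use of v ×2; y, u, w, z, x, v1, y1, u1, w1, x1, v2 left unused
linear: ✗ — repeated use of v ×2; y, u, w, z, x, v1, y1, u1, w1, x1, v2 left unused
affine: ✗ — repeated use of v ×2
relevant: ✗ — y, u, w, z, x, v1, y1, u1, w1, x1, v2 left unused
unrestricted: ✓ — simply typable at Q -> P -> (Q -> Q) -> R -> P; W, C, E all held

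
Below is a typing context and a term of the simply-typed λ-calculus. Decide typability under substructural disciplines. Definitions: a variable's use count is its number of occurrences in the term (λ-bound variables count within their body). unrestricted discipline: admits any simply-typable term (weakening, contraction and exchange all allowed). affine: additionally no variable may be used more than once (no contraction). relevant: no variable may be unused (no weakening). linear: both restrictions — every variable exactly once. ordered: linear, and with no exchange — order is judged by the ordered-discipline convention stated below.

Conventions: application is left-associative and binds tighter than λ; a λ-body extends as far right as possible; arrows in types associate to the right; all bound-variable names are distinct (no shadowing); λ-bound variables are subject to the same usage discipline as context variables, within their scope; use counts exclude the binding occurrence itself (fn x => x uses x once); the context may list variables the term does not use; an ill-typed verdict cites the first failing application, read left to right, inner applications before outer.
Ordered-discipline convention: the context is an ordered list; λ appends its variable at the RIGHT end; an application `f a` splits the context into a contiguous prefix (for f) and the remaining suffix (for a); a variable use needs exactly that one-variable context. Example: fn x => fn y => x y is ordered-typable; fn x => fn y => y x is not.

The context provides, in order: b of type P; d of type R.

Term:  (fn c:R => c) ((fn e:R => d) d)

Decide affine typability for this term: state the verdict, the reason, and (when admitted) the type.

no — uses contraction: d ×2
use counts: b: 0; d: 2; c (bound): 1; e (bound): 0
uses in reading order: c, d, d
typing: well-typed — term : R
all disciplines: ordered ✗; linear ✗; affine ✗; relevant ✗; unrestricted ✓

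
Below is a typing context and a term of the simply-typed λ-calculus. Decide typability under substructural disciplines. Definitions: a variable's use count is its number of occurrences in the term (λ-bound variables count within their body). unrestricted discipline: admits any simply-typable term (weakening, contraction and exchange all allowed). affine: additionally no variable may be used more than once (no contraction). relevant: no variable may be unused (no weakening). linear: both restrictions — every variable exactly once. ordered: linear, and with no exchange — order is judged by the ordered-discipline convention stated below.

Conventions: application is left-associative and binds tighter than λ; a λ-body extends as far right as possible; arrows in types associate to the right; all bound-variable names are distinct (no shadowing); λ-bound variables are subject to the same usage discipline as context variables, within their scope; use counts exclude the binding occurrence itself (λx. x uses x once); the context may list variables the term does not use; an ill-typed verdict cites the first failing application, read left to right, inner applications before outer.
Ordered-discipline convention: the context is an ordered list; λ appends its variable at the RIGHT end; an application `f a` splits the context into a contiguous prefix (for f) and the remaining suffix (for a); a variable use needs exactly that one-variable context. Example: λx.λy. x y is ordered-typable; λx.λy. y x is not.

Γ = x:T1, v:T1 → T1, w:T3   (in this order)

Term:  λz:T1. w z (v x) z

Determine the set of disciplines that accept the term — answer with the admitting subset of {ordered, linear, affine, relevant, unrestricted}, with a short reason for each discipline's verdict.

admitted in: none
usage: x=1; v=1; w=1; z [bound]=2
left-to-right use order: w, z, v, x, z
typing: ill-typed: non-arrow in function slot: T3
ordered: ✗, a type mismatch blocks all five
linear: ✗, the type mismatch rejects it
affine: ✗, not simply typable
relevant: ✗, fails simple typing
unrestricted: ✗, a type mismatch blocks all five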